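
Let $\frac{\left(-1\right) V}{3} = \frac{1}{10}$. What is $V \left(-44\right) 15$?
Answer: $198$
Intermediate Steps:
$V = - \frac{3}{10} \approx -0.3$
$V \left(-44\right) 15 = \left(- \frac{3}{10}\right) \left(-44\right) 15 = \frac{66}{5} \cdot 15 = 198$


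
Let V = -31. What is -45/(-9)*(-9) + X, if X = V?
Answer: -76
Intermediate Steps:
X = -31
-45/(-9)*(-9) + X = -45/(-9)*(-9) - 31 = -45*(-⅑)*(-9) - 31 = 5*(-9) - 31 = -45 - 31 = -76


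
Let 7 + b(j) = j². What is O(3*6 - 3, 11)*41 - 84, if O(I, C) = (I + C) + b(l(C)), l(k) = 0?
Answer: 695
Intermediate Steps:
b(j) = -7 + j²
O(I, C) = -7 + C + I (O(I, C) = (I + C) + (-7 + 0²) = (C + I) + (-7 + 0) = (C + I) - 7 = -7 + C + I)
O(3*6 - 3, 11)*41 - 84 = (-7 + 11 + (3*6 - 3))*41 - 84 = (-7 + 11 + (18 - 3))*41 - 84 = (-7 + 11 + 15)*41 - 84 = 19*41 - 84 = 779 - 84 = 695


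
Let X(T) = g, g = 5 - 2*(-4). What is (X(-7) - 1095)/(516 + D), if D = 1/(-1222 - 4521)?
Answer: -6213926/2963387 ≈ -2.0969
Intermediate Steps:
g = 13 (g = 5 + 8 = 13)
X(T) = 13
D = -1/5743 (D = 1/(-5743) = -1/5743 ≈ -0.00017412)
(X(-7) - 1095)/(516 + D) = (13 - 1095)/(516 - 1/5743) = -1082/2963387/5743 = -1082*5743/2963387 = -6213926/2963387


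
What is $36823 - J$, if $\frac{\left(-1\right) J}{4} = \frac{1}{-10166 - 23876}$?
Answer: $\frac{626764281}{17021} \approx 36823.0$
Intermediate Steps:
$J = \frac{2}{17021}$ ($J = - \frac{4}{-10166 - 23876} = - \frac{4}{-34042} = \left(-4\right) \left(- \frac{1}{34042}\right) = \frac{2}{17021} \approx 0.0001175$)
$36823 - J = 36823 - \frac{2}{17021} = \frac{626764281}{17021}$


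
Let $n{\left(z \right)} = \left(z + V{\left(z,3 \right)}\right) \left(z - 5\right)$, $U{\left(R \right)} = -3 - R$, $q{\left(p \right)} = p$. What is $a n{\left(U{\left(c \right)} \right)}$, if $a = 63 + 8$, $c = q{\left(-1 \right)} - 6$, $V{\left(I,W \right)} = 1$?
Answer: $-355$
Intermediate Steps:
$c = -7$ ($c = -1 - 6 = -7$)
$a = 71$
$n{\left(z \right)} = \left(1 + z\right) \left(-5 + z\right)$ ($n{\left(z \right)} = \left(z + 1\right) \left(z - 5\right) = \left(1 + z\right) \left(-5 + z\right)$)
$a n{\left(U{\left(c \right)} \right)} = 71 \left(-5 + \left(-3 - -7\right)^{2} - 4 \left(-3 - -7\right)\right) = 71 \left(-5 + \left(-3 + 7\right)^{2} - 4 \left(-3 + 7\right)\right) = 71 \left(-5 + 4^{2} - 16\right) = 71 \left(-5 + 16 - 16\right) = 71 \left(-5\right) = -355$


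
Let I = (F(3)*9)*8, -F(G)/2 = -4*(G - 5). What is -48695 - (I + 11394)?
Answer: -58937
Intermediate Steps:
F(G) = -40 + 8*G (F(G) = -(-8)*(G - 5) = -(-8)*(-5 + G) = -2*(20 - 4*G) = -40 + 8*G)
I = -1152 (I = ((-40 + 8*3)*9)*8 = ((-40 + 24)*9)*8 = -16*9*8 = -144*8 = -1152)
-48695 - (I + 11394) = -48695 - (-1152 + 11394) = -48695 - 1*10242 = -48695 - 10242 = -58937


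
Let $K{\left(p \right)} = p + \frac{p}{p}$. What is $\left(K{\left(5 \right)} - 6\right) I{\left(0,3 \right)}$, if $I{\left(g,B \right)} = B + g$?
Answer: $0$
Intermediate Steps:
$K{\left(p \right)} = 1 + p$ ($K{\left(p \right)} = p + 1 = 1 + p$)
$\left(K{\left(5 \right)} - 6\right) I{\left(0,3 \right)} = \left(\left(1 + 5\right) - 6\right) \left(3 + 0\right) = \left(6 - 6\right) 3 = 0 \cdot 3 = 0$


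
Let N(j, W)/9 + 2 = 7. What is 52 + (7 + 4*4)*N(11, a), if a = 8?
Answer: 1087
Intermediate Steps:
N(j, W) = 45 (N(j, W) = -18 + 9*7 = -18 + 63 = 45)
52 + (7 + 4*4)*N(11, a) = 52 + (7 + 4*4)*45 = 52 + (7 + 16)*45 = 52 + 23*45 = 52 + 1035 = 1087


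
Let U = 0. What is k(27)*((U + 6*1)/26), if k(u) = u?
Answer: 81/13 ≈ 6.2308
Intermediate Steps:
k(27)*((U + 6*1)/26) = 27*((0 + 6*1)/26) = 27*((0 + 6)*(1/26)) = 27*(6*(1/26)) = 27*(3/13) = 81/13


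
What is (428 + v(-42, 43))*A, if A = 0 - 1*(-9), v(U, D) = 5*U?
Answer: 1962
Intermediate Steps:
A = 9 (A = 0 + 9 = 9)
(428 + v(-42, 43))*A = (428 + 5*(-42))*9 = (428 - 210)*9 = 218*9 = 1962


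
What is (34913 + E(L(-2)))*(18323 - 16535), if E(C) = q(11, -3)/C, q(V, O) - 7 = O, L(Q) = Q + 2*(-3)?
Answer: 62423550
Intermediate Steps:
L(Q) = -6 + Q (L(Q) = Q - 6 = -6 + Q)
q(V, O) = 7 + O
E(C) = 4/C (E(C) = (7 - 3)/C = 4/C)
(34913 + E(L(-2)))*(18323 - 16535) = (34913 + 4/(-6 - 2))*(18323 - 16535) = (34913 + 4/(-8))*1788 = (34913 + 4*(-⅛))*1788 = (34913 - ½)*1788 = (69825/2)*1788 = 62423550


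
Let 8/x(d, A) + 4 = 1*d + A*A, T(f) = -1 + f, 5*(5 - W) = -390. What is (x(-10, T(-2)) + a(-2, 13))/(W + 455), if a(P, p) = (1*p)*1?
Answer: 57/2690 ≈ 0.021190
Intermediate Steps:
W = 83 (W = 5 - 1/5*(-390) = 5 + 78 = 83)
x(d, A) = 8/(-4 + d + A**2) (x(d, A) = 8/(-4 + (1*d + A*A)) = 8/(-4 + (d + A**2)) = 8/(-4 + d + A**2))
a(P, p) = p (a(P, p) = p*1 = p)
(x(-10, T(-2)) + a(-2, 13))/(W + 455) = (8/(-4 - 10 + (-1 - 2)**2) + 13)/(83 + 455) = (8/(-4 - 10 + (-3)**2) + 13)/538 = (8/(-4 - 10 + 9) + 13)*(1/538) = (8/(-5) + 13)*(1/538) = (8*(-1/5) + 13)*(1/538) = (-8/5 + 13)*(1/538) = (57/5)*(1/538) = 57/2690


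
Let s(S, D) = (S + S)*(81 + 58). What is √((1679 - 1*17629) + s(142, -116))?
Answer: 3*√2614 ≈ 153.38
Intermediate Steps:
s(S, D) = 278*S (s(S, D) = (2*S)*139 = 278*S)
√((1679 - 1*17629) + s(142, -116)) = √((1679 - 1*17629) + 278*142) = √((1679 - 17629) + 39476) = √(-15950 + 39476) = √23526 = 3*√2614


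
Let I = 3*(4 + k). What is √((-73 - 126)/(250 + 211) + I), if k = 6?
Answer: √6283891/461 ≈ 5.4377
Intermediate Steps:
I = 30 (I = 3*(4 + 6) = 3*10 = 30)
√((-73 - 126)/(250 + 211) + I) = √((-73 - 126)/(250 + 211) + 30) = √(-199/461 + 30) = √(13631/461) = √6283891/461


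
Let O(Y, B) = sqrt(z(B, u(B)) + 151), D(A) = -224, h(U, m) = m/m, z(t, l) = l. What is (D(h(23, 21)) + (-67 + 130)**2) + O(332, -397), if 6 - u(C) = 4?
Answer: 3745 + 3*sqrt(17) ≈ 3757.4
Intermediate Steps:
u(C) = 2 (u(C) = 6 - 1*4 = 6 - 4 = 2)
h(U, m) = 1
O(Y, B) = 3*sqrt(17) (O(Y, B) = sqrt(2 + 151) = sqrt(153) = 3*sqrt(17))
(D(h(23, 21)) + (-67 + 130)**2) + O(332, -397) = (-224 + (-67 + 130)**2) + 3*sqrt(17) = (-224 + 63**2) + 3*sqrt(17) = (-224 + 3969) + 3*sqrt(17) = 3745 + 3*sqrt(17)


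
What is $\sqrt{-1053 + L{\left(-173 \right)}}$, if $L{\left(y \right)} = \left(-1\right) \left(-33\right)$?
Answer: $2 i \sqrt{255} \approx 31.937 i$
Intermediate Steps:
$L{\left(y \right)} = 33$
$\sqrt{-1053 + L{\left(-173 \right)}} = \sqrt{-1053 + 33} = \sqrt{-1020} = 2 i \sqrt{255}$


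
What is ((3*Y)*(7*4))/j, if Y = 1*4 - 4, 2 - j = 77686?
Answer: 0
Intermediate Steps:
j = -77684 (j = 2 - 1*77686 = 2 - 77686 = -77684)
Y = 0 (Y = 4 - 4 = 0)
((3*Y)*(7*4))/j = ((3*0)*(7*4))/(-77684) = (0*28)*(-1/77684) = 0*(-1/77684) = 0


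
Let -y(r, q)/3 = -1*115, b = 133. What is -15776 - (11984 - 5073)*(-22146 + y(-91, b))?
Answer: 150650935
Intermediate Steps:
y(r, q) = 345 (y(r, q) = -(-3)*115 = -3*(-115) = 345)
-15776 - (11984 - 5073)*(-22146 + y(-91, b)) = -15776 - (11984 - 5073)*(-22146 + 345) = -15776 - 6911*(-21801) = -15776 - 1*(-150666711) = -15776 + 150666711 = 150650935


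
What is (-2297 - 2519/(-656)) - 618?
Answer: -1909721/656 ≈ -2911.2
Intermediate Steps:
(-2297 - 2519/(-656)) - 618 = (-2297 - 2519*(-1/656)) - 618 = (-2297 + 2519/656) - 618 = -1504313/656 - 618 = -1909721/656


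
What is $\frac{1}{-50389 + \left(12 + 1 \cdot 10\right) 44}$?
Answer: $- \frac{1}{49421} \approx -2.0234 \cdot 10^{-5}$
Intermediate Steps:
$\frac{1}{-50389 + \left(12 + 1 \cdot 10\right) 44} = \frac{1}{-50389 + \left(12 + 10\right) 44} = \frac{1}{-50389 + 22 \cdot 44} = \frac{1}{-50389 + 968} = \frac{1}{-49421} = - \frac{1}{49421}$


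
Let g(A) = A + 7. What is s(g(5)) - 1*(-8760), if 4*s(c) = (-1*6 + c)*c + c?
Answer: 8781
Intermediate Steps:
g(A) = 7 + A
s(c) = c/4 + c*(-6 + c)/4 (s(c) = ((-1*6 + c)*c + c)/4 = ((-6 + c)*c + c)/4 = (c*(-6 + c) + c)/4 = (c + c*(-6 + c))/4 = c/4 + c*(-6 + c)/4)
s(g(5)) - 1*(-8760) = (7 + 5)*(-5 + (7 + 5))/4 - 1*(-8760) = (¼)*12*(-5 + 12) + 8760 = (¼)*12*7 + 8760 = 21 + 8760 = 8781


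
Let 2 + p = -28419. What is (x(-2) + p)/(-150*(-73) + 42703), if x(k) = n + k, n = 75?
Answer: -28348/53653 ≈ -0.52836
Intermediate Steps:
p = -28421 (p = -2 - 28419 = -28421)
x(k) = 75 + k
(x(-2) + p)/(-150*(-73) + 42703) = ((75 - 2) - 28421)/(-150*(-73) + 42703) = (73 - 28421)/(10950 + 42703) = -28348/53653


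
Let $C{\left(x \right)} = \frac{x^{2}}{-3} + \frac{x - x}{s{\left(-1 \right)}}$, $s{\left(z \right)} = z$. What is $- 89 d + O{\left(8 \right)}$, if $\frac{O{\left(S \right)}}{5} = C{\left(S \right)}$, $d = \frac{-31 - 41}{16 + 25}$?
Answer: $\frac{6104}{123} \approx 49.626$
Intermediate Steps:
$C{\left(x \right)} = - \frac{x^{2}}{3}$ ($C{\left(x \right)} = \frac{x^{2}}{-3} + \frac{x - x}{-1} = x^{2} \left(- \frac{1}{3}\right) + 0 \left(-1\right) = - \frac{x^{2}}{3} + 0 = - \frac{x^{2}}{3}$)
$d = - \frac{72}{41} \approx -1.7561$
$O{\left(S \right)} = - \frac{5 S^{2}}{3}$ ($O{\left(S \right)} = 5 \left(- \frac{S^{2}}{3}\right) = - \frac{5 S^{2}}{3}$)
$- 89 d + O{\left(8 \right)} = \left(-89\right) \left(- \frac{72}{41}\right) - \frac{5 \cdot 8^{2}}{3} = \frac{6408}{41} - \frac{320}{3} = \frac{6104}{123}$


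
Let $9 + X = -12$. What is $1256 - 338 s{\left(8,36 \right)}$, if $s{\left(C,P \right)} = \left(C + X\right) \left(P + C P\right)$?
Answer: $1424912$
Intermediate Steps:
$X = -21$ ($X = -9 - 12 = -21$)
$s{\left(C,P \right)} = \left(-21 + C\right) \left(P + C P\right)$ ($s{\left(C,P \right)} = \left(C - 21\right) \left(P + C P\right) = \left(-21 + C\right) \left(P + C P\right)$)
$1256 - 338 s{\left(8,36 \right)} = 1256 - 338 \cdot 36 \left(-21 + 8^{2} - 160\right) = 1256 - 338 \cdot 36 \left(-21 + 64 - 160\right) = 1256 - 338 \cdot 36 \left(-117\right) = 1256 - -1423656 = 1256 + 1423656 = 1424912$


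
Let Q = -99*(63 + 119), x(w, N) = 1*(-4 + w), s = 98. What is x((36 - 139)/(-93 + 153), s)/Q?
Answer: 49/154440 ≈ 0.00031728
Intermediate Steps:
x(w, N) = -4 + w
Q = -18018 (Q = -99*182 = -18018)
x((36 - 139)/(-93 + 153), s)/Q = (-4 + (36 - 139)/(-93 + 153))/(-18018) = (-4 - 103/60)*(-1/18018) = -343/60*(-1/18018) = 49/154440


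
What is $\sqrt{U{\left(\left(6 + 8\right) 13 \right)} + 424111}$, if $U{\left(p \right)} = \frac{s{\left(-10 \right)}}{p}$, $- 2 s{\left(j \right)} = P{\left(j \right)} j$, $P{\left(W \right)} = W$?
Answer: $\frac{2 \sqrt{878015229}}{91} \approx 651.24$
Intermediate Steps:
$s{\left(j \right)} = - \frac{j^{2}}{2}$ ($s{\left(j \right)} = - \frac{j j}{2} = - \frac{j^{2}}{2}$)
$U{\left(p \right)} = - \frac{50}{p}$ ($U{\left(p \right)} = \frac{\left(- \frac{1}{2}\right) \left(-10\right)^{2}}{p} = \frac{\left(- \frac{1}{2}\right) 100}{p} = - \frac{50}{p}$)
$\sqrt{U{\left(\left(6 + 8\right) 13 \right)} + 424111} = \sqrt{- \frac{50}{\left(6 + 8\right) 13} + 424111} = \sqrt{- \frac{50}{14 \cdot 13} + 424111} = \sqrt{- \frac{50}{182} + 424111} = \sqrt{\left(-50\right) \frac{1}{182} + 424111} = \sqrt{- \frac{25}{91} + 424111} = \sqrt{\frac{38594076}{91}} = \frac{2 \sqrt{878015229}}{91}$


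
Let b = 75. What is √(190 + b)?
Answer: √265 ≈ 16.279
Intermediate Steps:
√(190 + b) = √(190 + 75) = √265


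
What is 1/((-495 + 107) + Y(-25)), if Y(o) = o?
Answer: -1/413 ≈ -0.0024213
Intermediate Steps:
1/((-495 + 107) + Y(-25)) = 1/((-495 + 107) - 25) = 1/(-388 - 25) = 1/(-413) = -1/413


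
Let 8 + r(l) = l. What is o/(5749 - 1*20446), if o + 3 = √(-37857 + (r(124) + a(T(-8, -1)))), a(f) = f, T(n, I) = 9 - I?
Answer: 1/4899 - I*√37731/14697 ≈ 0.00020412 - 0.013217*I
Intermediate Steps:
r(l) = -8 + l
o = -3 + I*√37731 (o = -3 + √(-37857 + ((-8 + 124) + (9 - 1*(-1)))) = -3 + √(-37857 + (116 + (9 + 1))) = -3 + √(-37857 + (116 + 10)) = -3 + √(-37857 + 126) = -3 + √(-37731) = -3 + I*√37731 ≈ -3.0 + 194.24*I)
o/(5749 - 1*20446) = (-3 + I*√37731)/(5749 - 1*20446) = (-3 + I*√37731)/(5749 - 20446) = (-3 + I*√37731)/(-14697) = (-3 + I*√37731)*(-1/14697) = 1/4899 - I*√37731/14697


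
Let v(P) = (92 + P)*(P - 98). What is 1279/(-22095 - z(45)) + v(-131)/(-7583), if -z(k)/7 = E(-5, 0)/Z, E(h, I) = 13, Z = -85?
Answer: -17598286391/14242132778 ≈ -1.2356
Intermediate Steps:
z(k) = 91/85 (z(k) = -91/(-85) = -91*(-1)/85 = -7*(-13/85) = 91/85)
v(P) = (-98 + P)*(92 + P) (v(P) = (92 + P)*(-98 + P) = (-98 + P)*(92 + P))
1279/(-22095 - z(45)) + v(-131)/(-7583) = 1279/(-22095 - 1*91/85) + (-9016 + (-131)² - 6*(-131))/(-7583) = 1279/(-22095 - 91/85) + (-9016 + 17161 + 786)*(-1/7583) = 1279/(-1878166/85) + 8931*(-1/7583) = 1279*(-85/1878166) - 8931/7583 = -108715/1878166 - 8931/7583 = -17598286391/14242132778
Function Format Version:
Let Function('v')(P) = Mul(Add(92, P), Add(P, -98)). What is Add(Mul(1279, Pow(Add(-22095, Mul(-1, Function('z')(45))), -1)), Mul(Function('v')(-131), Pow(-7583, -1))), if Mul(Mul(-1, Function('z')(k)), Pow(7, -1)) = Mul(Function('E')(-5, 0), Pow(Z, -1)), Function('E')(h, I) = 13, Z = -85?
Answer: Rational(-17598286391, 14242132778) ≈ -1.2356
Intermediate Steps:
Function('z')(k) = Rational(91, 85) (Function('z')(k) = Mul(-7, Mul(13, Pow(-85, -1))) = Mul(-7, Mul(13, Rational(-1, 85))) = Mul(-7, Rational(-13, 85)) = Rational(91, 85))
Function('v')(P) = Mul(Add(-98, P), Add(92, P)) (Function('v')(P) = Mul(Add(92, P), Add(-98, P)) = Mul(Add(-98, P), Add(92, P)))
Add(Mul(1279, Pow(Add(-22095, Mul(-1, Function('z')(45))), -1)), Mul(Function('v')(-131), Pow(-7583, -1))) = Add(Mul(1279, Pow(Add(-22095, Mul(-1, Rational(91, 85))), -1)), Mul(Add(-9016, Pow(-131, 2), Mul(-6, -131)), Pow(-7583, -1))) = Add(Mul(1279, Pow(Add(-22095, Rational(-91, 85)), -1)), Mul(Add(-9016, 17161, 786), Rational(-1, 7583))) = Add(Mul(1279, Pow(Rational(-1878166, 85), -1)), Mul(8931, Rational(-1, 7583))) = Add(Mul(1279, Rational(-85, 1878166)), Rational(-8931, 7583)) = Add(Rational(-108715, 1878166), Rational(-8931, 7583)) = Rational(-17598286391, 14242132778)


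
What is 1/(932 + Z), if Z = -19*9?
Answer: 1/761 ≈ 0.0013141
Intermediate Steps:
Z = -171
1/(932 + Z) = 1/(932 - 171) = 1/761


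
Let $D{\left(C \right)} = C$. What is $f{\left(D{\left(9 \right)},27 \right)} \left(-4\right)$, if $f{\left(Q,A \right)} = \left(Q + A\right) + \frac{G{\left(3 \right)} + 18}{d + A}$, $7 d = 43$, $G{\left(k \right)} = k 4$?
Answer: $- \frac{4281}{29} \approx -147.62$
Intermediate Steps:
$G{\left(k \right)} = 4 k$
$d = \frac{43}{7}$ ($d = \frac{1}{7} \cdot 43 = \frac{43}{7} \approx 6.1429$)
$f{\left(Q,A \right)} = A + Q + \frac{30}{\frac{43}{7} + A}$ ($f{\left(Q,A \right)} = \left(Q + A\right) + \frac{4 \cdot 3 + 18}{\frac{43}{7} + A} = \left(A + Q\right) + \frac{12 + 18}{\frac{43}{7} + A} = \left(A + Q\right) + \frac{30}{\frac{43}{7} + A} = A + Q + \frac{30}{\frac{43}{7} + A}$)
$f{\left(D{\left(9 \right)},27 \right)} \left(-4\right) = \frac{210 + 7 \cdot 27^{2} + 43 \cdot 27 + 43 \cdot 9 + 7 \cdot 27 \cdot 9}{43 + 7 \cdot 27} \left(-4\right) = \frac{210 + 7 \cdot 729 + 1161 + 387 + 1701}{43 + 189} \left(-4\right) = \frac{210 + 5103 + 1161 + 387 + 1701}{232} \left(-4\right) = \frac{1}{232} \cdot 8562 \left(-4\right) = \frac{4281}{116} \left(-4\right) = - \frac{4281}{29}$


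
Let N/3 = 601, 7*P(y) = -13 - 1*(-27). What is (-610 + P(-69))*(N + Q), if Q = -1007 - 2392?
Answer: 970368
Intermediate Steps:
P(y) = 2 (P(y) = (-13 - 1*(-27))/7 = (-13 + 27)/7 = (⅐)*14 = 2)
Q = -3399
N = 1803 (N = 3*601 = 1803)
(-610 + P(-69))*(N + Q) = (-610 + 2)*(1803 - 3399) = -608*(-1596) = 970368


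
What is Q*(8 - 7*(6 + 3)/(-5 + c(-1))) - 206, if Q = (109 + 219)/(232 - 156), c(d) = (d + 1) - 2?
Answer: -2520/19 ≈ -132.63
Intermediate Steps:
c(d) = -1 + d (c(d) = (1 + d) - 2 = -1 + d)
Q = 82/19 (Q = 328/76 = 328*(1/76) = 82/19 ≈ 4.3158)
Q*(8 - 7*(6 + 3)/(-5 + c(-1))) - 206 = 82*(8 - 7*(6 + 3)/(-5 + (-1 - 1)))/19 - 206 = 82*(8 - 63/(-5 - 2))/19 - 206 = 82*(8 - 63/(-7))/19 - 206 = 82*(8 - 63*(-1)/7)/19 - 206 = 82*(8 - 7*(-9/7))/19 - 206 = 82*(8 + 9)/19 - 206 = (82/19)*17 - 206 = 1394/19 - 206 = -2520/19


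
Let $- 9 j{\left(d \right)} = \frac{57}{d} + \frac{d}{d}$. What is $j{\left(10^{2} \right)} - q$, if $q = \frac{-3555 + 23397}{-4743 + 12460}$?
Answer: $- \frac{19069369}{6945300} \approx -2.7457$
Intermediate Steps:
$q = \frac{19842}{7717} \approx 2.5712$
$j{\left(d \right)} = - \frac{1}{9} - \frac{19}{3 d}$ ($j{\left(d \right)} = - \frac{\frac{57}{d} + \frac{d}{d}}{9} = - \frac{\frac{57}{d} + 1}{9} = - \frac{1 + \frac{57}{d}}{9} = - \frac{1}{9} - \frac{19}{3 d}$)
$j{\left(10^{2} \right)} - q = \frac{-57 - 10^{2}}{9 \cdot 10^{2}} - \frac{19842}{7717} = \frac{-57 - 100}{9 \cdot 100} - \frac{19842}{7717} = \frac{1}{9} \cdot \frac{1}{100} \left(-57 - 100\right) - \frac{19842}{7717} = \frac{1}{9} \cdot \frac{1}{100} \left(-157\right) - \frac{19842}{7717} = - \frac{157}{900} - \frac{19842}{7717} = - \frac{19069369}{6945300}$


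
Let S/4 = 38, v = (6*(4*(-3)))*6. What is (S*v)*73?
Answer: -4793472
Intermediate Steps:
v = -432 (v = (6*(-12))*6 = -72*6 = -432)
S = 152 (S = 4*38 = 152)
(S*v)*73 = (152*(-432))*73 = -65664*73 = -4793472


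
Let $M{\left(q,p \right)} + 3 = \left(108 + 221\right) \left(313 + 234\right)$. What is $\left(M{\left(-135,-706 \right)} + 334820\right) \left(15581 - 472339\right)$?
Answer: $-235129883240$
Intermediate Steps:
$M{\left(q,p \right)} = 179960$ ($M{\left(q,p \right)} = -3 + \left(108 + 221\right) \left(313 + 234\right) = -3 + 329 \cdot 547 = -3 + 179963 = 179960$)
$\left(M{\left(-135,-706 \right)} + 334820\right) \left(15581 - 472339\right) = \left(179960 + 334820\right) \left(15581 - 472339\right) = 514780 \left(-456758\right) = -235129883240$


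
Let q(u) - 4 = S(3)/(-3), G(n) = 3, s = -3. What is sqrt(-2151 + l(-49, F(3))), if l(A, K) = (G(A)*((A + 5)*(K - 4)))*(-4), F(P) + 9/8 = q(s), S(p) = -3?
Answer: I*sqrt(2217) ≈ 47.085*I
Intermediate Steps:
q(u) = 5 (q(u) = 4 - 3/(-3) = 4 - 3*(-1/3) = 4 + 1 = 5)
F(P) = 31/8 (F(P) = -9/8 + 5 = 31/8)
l(A, K) = -12*(-4 + K)*(5 + A) (l(A, K) = (3*((A + 5)*(K - 4)))*(-4) = (3*((5 + A)*(-4 + K)))*(-4) = (3*((-4 + K)*(5 + A)))*(-4) = (3*(-4 + K)*(5 + A))*(-4) = -12*(-4 + K)*(5 + A))
sqrt(-2151 + l(-49, F(3))) = sqrt(-2151 + (240 - 60*31/8 + 48*(-49) - 12*(-49)*31/8)) = sqrt(-2151 + (240 - 465/2 - 2352 + 4557/2)) = sqrt(-2151 - 66) = sqrt(-2217) = I*sqrt(2217)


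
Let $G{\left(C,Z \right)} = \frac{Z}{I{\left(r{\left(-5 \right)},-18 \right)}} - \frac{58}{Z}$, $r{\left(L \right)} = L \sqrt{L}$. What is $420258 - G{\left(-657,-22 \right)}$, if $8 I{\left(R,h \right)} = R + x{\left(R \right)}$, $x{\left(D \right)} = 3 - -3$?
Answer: $\frac{744283865}{1771} + \frac{880 i \sqrt{5}}{161} \approx 4.2026 \cdot 10^{5} + 12.222 i$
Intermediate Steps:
$x{\left(D \right)} = 6$ ($x{\left(D \right)} = 3 + 3 = 6$)
$r{\left(L \right)} = L^{\frac{3}{2}}$
$I{\left(R,h \right)} = \frac{3}{4} + \frac{R}{8}$ ($I{\left(R,h \right)} = \frac{R + 6}{8} = \frac{6 + R}{8} = \frac{3}{4} + \frac{R}{8}$)
$G{\left(C,Z \right)} = - \frac{58}{Z} + \frac{Z}{\frac{3}{4} - \frac{5 i \sqrt{5}}{8}}$ ($G{\left(C,Z \right)} = \frac{Z}{\frac{3}{4} + \frac{\left(-5\right)^{\frac{3}{2}}}{8}} - \frac{58}{Z} = \frac{Z}{\frac{3}{4} + \frac{\left(-5\right) i \sqrt{5}}{8}} - \frac{58}{Z} = \frac{Z}{\frac{3}{4} - \frac{5 i \sqrt{5}}{8}} - \frac{58}{Z} = - \frac{58}{Z} + \frac{Z}{\frac{3}{4} - \frac{5 i \sqrt{5}}{8}}$)
$420258 - G{\left(-657,-22 \right)} = 420258 - \frac{2 \left(-174 + 4 \left(-22\right)^{2} + 145 i \sqrt{5}\right)}{\left(-22\right) \left(6 - 5 i \sqrt{5}\right)} = 420258 - 2 \left(- \frac{1}{22}\right) \frac{1}{6 - 5 i \sqrt{5}} \left(-174 + 4 \cdot 484 + 145 i \sqrt{5}\right) = 420258 - 2 \left(- \frac{1}{22}\right) \frac{1}{6 - 5 i \sqrt{5}} \left(-174 + 1936 + 145 i \sqrt{5}\right) = 420258 - 2 \left(- \frac{1}{22}\right) \frac{1}{6 - 5 i \sqrt{5}} \left(1762 + 145 i \sqrt{5}\right) = 420258 - - \frac{1762 + 145 i \sqrt{5}}{11 \left(6 - 5 i \sqrt{5}\right)} = 420258 + \frac{1762 + 145 i \sqrt{5}}{11 \left(6 - 5 i \sqrt{5}\right)}$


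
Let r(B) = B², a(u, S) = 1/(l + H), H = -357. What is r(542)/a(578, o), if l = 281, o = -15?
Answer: -22326064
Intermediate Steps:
a(u, S) = -1/76 (a(u, S) = 1/(281 - 357) = 1/(-76) = -1/76)
r(542)/a(578, o) = 542²/(-1/76) = 293764*(-76) = -22326064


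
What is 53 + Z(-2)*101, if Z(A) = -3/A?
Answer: 409/2 ≈ 204.50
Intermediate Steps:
53 + Z(-2)*101 = 53 - 3/(-2)*101 = 53 - 3*(-½)*101 = 53 + (3/2)*101 = 53 + 303/2 = 409/2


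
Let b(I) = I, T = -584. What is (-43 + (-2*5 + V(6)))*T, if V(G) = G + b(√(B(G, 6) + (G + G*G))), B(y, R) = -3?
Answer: 27448 - 584*√39 ≈ 23801.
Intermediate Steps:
V(G) = G + √(-3 + G + G²) (V(G) = G + √(-3 + (G + G*G)) = G + √(-3 + (G + G²)) = G + √(-3 + G + G²))
(-43 + (-2*5 + V(6)))*T = (-43 + (-2*5 + (6 + √(-3 + 6 + 6²))))*(-584) = (-43 + (-10 + (6 + √(-3 + 6 + 36))))*(-584) = (-43 + (-10 + (6 + √39)))*(-584) = (-43 + (-4 + √39))*(-584) = (-47 + √39)*(-584) = 27448 - 584*√39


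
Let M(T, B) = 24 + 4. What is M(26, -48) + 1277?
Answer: 1305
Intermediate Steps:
M(T, B) = 28
M(26, -48) + 1277 = 28 + 1277 = 1305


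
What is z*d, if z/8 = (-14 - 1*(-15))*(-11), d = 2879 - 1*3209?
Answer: 29040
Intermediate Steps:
d = -330 (d = 2879 - 3209 = -330)
z = -88 (z = 8*((-14 - 1*(-15))*(-11)) = 8*((-14 + 15)*(-11)) = 8*(1*(-11)) = 8*(-11) = -88)
z*d = -88*(-330) = 29040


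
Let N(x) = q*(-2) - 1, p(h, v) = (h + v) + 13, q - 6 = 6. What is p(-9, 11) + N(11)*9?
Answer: -210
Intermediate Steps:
q = 12 (q = 6 + 6 = 12)
p(h, v) = 13 + h + v
N(x) = -25 (N(x) = 12*(-2) - 1 = -24 - 1 = -25)
p(-9, 11) + N(11)*9 = (13 - 9 + 11) - 25*9 = 15 - 225 = -210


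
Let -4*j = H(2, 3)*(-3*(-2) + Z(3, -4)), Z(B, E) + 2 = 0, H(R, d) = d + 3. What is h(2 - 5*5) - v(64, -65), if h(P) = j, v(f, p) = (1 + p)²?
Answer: -4102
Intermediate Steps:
H(R, d) = 3 + d
Z(B, E) = -2 (Z(B, E) = -2 + 0 = -2)
j = -6 (j = -(3 + 3)*(-3*(-2) - 2)/4 = -3*(6 - 2)/2 = -3*4/2 = -¼*24 = -6)
h(P) = -6
h(2 - 5*5) - v(64, -65) = -6 - (1 - 65)² = -6 - 1*(-64)² = -6 - 1*4096 = -6 - 4096 = -4102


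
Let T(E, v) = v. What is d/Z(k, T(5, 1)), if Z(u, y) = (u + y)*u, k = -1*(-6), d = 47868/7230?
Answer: 3989/25305 ≈ 0.15764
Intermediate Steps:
d = 7978/1205 (d = 47868*(1/7230) = 7978/1205 ≈ 6.6207)
k = 6
Z(u, y) = u*(u + y)
d/Z(k, T(5, 1)) = 7978/(1205*((6*(6 + 1)))) = 7978/(1205*((6*7))) = (7978/1205)/42 = (7978/1205)*(1/42) = 3989/25305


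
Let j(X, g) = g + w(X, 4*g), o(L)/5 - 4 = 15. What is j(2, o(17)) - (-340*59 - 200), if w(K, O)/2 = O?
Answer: 21115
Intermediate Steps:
o(L) = 95 (o(L) = 20 + 5*15 = 20 + 75 = 95)
w(K, O) = 2*O
j(X, g) = 9*g (j(X, g) = g + 2*(4*g) = g + 8*g = 9*g)
j(2, o(17)) - (-340*59 - 200) = 9*95 - (-340*59 - 200) = 855 - (-20060 - 200) = 855 - 1*(-20260) = 855 + 20260 = 21115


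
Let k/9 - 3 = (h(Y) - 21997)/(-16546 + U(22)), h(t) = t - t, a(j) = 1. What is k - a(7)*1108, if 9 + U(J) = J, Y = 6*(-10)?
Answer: -1963800/1837 ≈ -1069.0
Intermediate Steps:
Y = -60
U(J) = -9 + J
h(t) = 0
k = 71596/1837 (k = 27 + 9*((0 - 21997)/(-16546 + (-9 + 22))) = 27 + 9*(-21997/(-16546 + 13)) = 27 + 9*(-21997/(-16533)) = 27 + 9*(-21997*(-1/16533)) = 27 + 9*(21997/16533) = 27 + 21997/1837 = 71596/1837 ≈ 38.974)
k - a(7)*1108 = 71596/1837 - 1108 = -1963800/1837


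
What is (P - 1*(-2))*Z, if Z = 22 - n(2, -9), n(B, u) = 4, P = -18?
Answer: -288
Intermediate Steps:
Z = 18 (Z = 22 - 1*4 = 22 - 4 = 18)
(P - 1*(-2))*Z = (-18 - 1*(-2))*18 = (-18 + 2)*18 = -16*18 = -288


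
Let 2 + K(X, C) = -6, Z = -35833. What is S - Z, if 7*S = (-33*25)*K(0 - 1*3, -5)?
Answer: 257431/7 ≈ 36776.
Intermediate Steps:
K(X, C) = -8 (K(X, C) = -2 - 6 = -8)
S = 6600/7 (S = (-33*25*(-8))/7 = (-825*(-8))/7 = (⅐)*6600 = 6600/7 ≈ 942.86)
S - Z = 6600/7 - 1*(-35833) = 6600/7 + 35833 = 257431/7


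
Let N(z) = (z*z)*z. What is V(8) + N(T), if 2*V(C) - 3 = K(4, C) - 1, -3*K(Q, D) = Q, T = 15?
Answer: 10126/3 ≈ 3375.3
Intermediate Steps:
K(Q, D) = -Q/3
N(z) = z³ (N(z) = z²*z = z³)
V(C) = ⅓ (V(C) = 3/2 + (-⅓*4 - 1)/2 = 3/2 + (-4/3 - 1)/2 = 3/2 + (½)*(-7/3) = 3/2 - 7/6 = ⅓)
V(8) + N(T) = ⅓ + 15³ = ⅓ + 3375 = 10126/3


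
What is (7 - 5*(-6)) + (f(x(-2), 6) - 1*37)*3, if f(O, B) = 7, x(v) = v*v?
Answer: -53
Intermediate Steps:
x(v) = v²
(7 - 5*(-6)) + (f(x(-2), 6) - 1*37)*3 = (7 - 5*(-6)) + (7 - 1*37)*3 = (7 + 30) + (7 - 37)*3 = 37 - 30*3 = 37 - 90 = -53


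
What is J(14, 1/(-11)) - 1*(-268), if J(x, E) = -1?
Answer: 267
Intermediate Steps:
J(14, 1/(-11)) - 1*(-268) = -1 - 1*(-268) = -1 + 268 = 267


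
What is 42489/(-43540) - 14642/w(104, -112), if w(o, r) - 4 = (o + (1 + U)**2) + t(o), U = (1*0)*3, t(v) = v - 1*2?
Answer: -646477859/9186940 ≈ -70.369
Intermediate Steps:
t(v) = -2 + v (t(v) = v - 2 = -2 + v)
U = 0 (U = 0*3 = 0)
w(o, r) = 3 + 2*o (w(o, r) = 4 + ((o + (1 + 0)**2) + (-2 + o)) = 4 + ((o + 1**2) + (-2 + o)) = 4 + ((o + 1) + (-2 + o)) = 4 + ((1 + o) + (-2 + o)) = 4 + (-1 + 2*o) = 3 + 2*o)
42489/(-43540) - 14642/w(104, -112) = 42489/(-43540) - 14642/(3 + 2*104) = 42489*(-1/43540) - 14642/(3 + 208) = -42489/43540 - 14642/211 = -646477859/9186940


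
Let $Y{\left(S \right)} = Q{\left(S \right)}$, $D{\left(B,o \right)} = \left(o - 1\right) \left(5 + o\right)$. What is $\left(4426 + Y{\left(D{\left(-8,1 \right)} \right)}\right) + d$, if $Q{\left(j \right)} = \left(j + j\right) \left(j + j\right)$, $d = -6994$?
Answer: $-2568$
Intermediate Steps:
$Q{\left(j \right)} = 4 j^{2}$ ($Q{\left(j \right)} = 2 j 2 j = 4 j^{2}$)
$D{\left(B,o \right)} = \left(-1 + o\right) \left(5 + o\right)$
$Y{\left(S \right)} = 4 S^{2}$
$\left(4426 + Y{\left(D{\left(-8,1 \right)} \right)}\right) + d = \left(4426 + 4 \left(-5 + 1^{2} + 4 \cdot 1\right)^{2}\right) - 6994 = \left(4426 + 4 \left(-5 + 1 + 4\right)^{2}\right) - 6994 = \left(4426 + 4 \cdot 0^{2}\right) - 6994 = \left(4426 + 4 \cdot 0\right) - 6994 = \left(4426 + 0\right) - 6994 = 4426 - 6994 = -2568$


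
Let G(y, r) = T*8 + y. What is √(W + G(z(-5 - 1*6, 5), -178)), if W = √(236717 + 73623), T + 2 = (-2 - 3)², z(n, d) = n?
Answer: √(173 + 2*√77585) ≈ 27.020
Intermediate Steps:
T = 23 (T = -2 + (-2 - 3)² = -2 + (-5)² = -2 + 25 = 23)
G(y, r) = 184 + y (G(y, r) = 23*8 + y = 184 + y)
W = 2*√77585 (W = √310340 = 2*√77585 ≈ 557.08)
√(W + G(z(-5 - 1*6, 5), -178)) = √(2*√77585 + (184 + (-5 - 1*6))) = √(2*√77585 + (184 + (-5 - 6))) = √(2*√77585 + (184 - 11)) = √(2*√77585 + 173) = √(173 + 2*√77585)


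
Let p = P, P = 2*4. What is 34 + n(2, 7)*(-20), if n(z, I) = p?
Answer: -126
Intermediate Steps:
P = 8
p = 8
n(z, I) = 8
34 + n(2, 7)*(-20) = 34 + 8*(-20) = 34 - 160 = -126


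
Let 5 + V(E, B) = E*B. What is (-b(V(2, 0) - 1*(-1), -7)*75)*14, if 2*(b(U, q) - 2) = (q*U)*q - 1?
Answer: 101325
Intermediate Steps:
V(E, B) = -5 + B*E (V(E, B) = -5 + E*B = -5 + B*E)
b(U, q) = 3/2 + U*q**2/2 (b(U, q) = 2 + ((q*U)*q - 1)/2 = 2 + ((U*q)*q - 1)/2 = 2 + (U*q**2 - 1)/2 = 2 + (-1 + U*q**2)/2 = 2 + (-1/2 + U*q**2/2) = 3/2 + U*q**2/2)
(-b(V(2, 0) - 1*(-1), -7)*75)*14 = (-(3/2 + (1/2)*((-5 + 0*2) - 1*(-1))*(-7)**2)*75)*14 = (-(3/2 + (1/2)*((-5 + 0) + 1)*49)*75)*14 = (-(3/2 + (1/2)*(-5 + 1)*49)*75)*14 = (-(3/2 + (1/2)*(-4)*49)*75)*14 = (-(3/2 - 98)*75)*14 = (-1*(-193/2)*75)*14 = ((193/2)*75)*14 = (14475/2)*14 = 101325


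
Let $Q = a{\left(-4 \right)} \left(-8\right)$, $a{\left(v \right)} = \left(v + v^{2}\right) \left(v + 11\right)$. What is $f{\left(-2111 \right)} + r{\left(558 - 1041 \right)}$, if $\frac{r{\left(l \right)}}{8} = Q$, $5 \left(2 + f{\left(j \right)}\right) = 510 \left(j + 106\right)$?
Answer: $-209888$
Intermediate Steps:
$a{\left(v \right)} = \left(11 + v\right) \left(v + v^{2}\right)$ ($a{\left(v \right)} = \left(v + v^{2}\right) \left(11 + v\right) = \left(11 + v\right) \left(v + v^{2}\right)$)
$f{\left(j \right)} = 10810 + 102 j$ ($f{\left(j \right)} = -2 + \frac{510 \left(j + 106\right)}{5} = -2 + \frac{510 \left(106 + j\right)}{5} = -2 + \frac{54060 + 510 j}{5} = -2 + \left(10812 + 102 j\right) = 10810 + 102 j$)
$Q = -672$ ($Q = - 4 \left(11 + \left(-4\right)^{2} + 12 \left(-4\right)\right) \left(-8\right) = - 4 \left(11 + 16 - 48\right) \left(-8\right) = \left(-4\right) \left(-21\right) \left(-8\right) = 84 \left(-8\right) = -672$)
$r{\left(l \right)} = -5376$ ($r{\left(l \right)} = 8 \left(-672\right) = -5376$)
$f{\left(-2111 \right)} + r{\left(558 - 1041 \right)} = \left(10810 + 102 \left(-2111\right)\right) - 5376 = \left(10810 - 215322\right) - 5376 = -204512 - 5376 = -209888$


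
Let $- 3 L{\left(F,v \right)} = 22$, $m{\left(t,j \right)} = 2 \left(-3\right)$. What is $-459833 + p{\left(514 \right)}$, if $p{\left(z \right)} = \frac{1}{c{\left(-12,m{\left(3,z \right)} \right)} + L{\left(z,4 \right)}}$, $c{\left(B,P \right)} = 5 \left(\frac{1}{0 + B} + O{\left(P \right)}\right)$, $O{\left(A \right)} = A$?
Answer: $- \frac{69434787}{151} \approx -4.5983 \cdot 10^{5}$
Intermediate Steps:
$m{\left(t,j \right)} = -6$
$c{\left(B,P \right)} = 5 P + \frac{5}{B}$ ($c{\left(B,P \right)} = 5 \left(\frac{1}{0 + B} + P\right) = 5 \left(\frac{1}{B} + P\right) = 5 \left(P + \frac{1}{B}\right) = 5 P + \frac{5}{B}$)
$L{\left(F,v \right)} = - \frac{22}{3}$ ($L{\left(F,v \right)} = \left(- \frac{1}{3}\right) 22 = - \frac{22}{3}$)
$p{\left(z \right)} = - \frac{4}{151}$ ($p{\left(z \right)} = \frac{1}{\left(5 \left(-6\right) + \frac{5}{-12}\right) - \frac{22}{3}} = \frac{1}{\left(-30 + 5 \left(- \frac{1}{12}\right)\right) - \frac{22}{3}} = \frac{1}{\left(-30 - \frac{5}{12}\right) - \frac{22}{3}} = \frac{1}{- \frac{365}{12} - \frac{22}{3}} = \frac{1}{- \frac{151}{4}} = - \frac{4}{151}$)
$-459833 + p{\left(514 \right)} = -459833 - \frac{4}{151} = - \frac{69434787}{151}$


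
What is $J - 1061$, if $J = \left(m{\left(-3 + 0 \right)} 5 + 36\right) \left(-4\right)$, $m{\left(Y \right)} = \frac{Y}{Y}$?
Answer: $-1225$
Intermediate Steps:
$m{\left(Y \right)} = 1$
$J = -164$ ($J = \left(1 \cdot 5 + 36\right) \left(-4\right) = \left(5 + 36\right) \left(-4\right) = 41 \left(-4\right) = -164$)
$J - 1061 = -164 - 1061 = -1225$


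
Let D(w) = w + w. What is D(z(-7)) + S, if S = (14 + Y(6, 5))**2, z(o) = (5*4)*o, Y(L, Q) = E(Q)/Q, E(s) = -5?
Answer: -111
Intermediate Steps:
Y(L, Q) = -5/Q
z(o) = 20*o
D(w) = 2*w
S = 169 (S = (14 - 5/5)**2 = (14 - 5*1/5)**2 = (14 - 1)**2 = 13**2 = 169)
D(z(-7)) + S = 2*(20*(-7)) + 169 = 2*(-140) + 169 = -280 + 169 = -111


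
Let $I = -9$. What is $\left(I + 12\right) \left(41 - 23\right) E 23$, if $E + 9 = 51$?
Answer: $52164$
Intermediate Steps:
$E = 42$ ($E = -9 + 51 = 42$)
$\left(I + 12\right) \left(41 - 23\right) E 23 = \left(-9 + 12\right) \left(41 - 23\right) 42 \cdot 23 = 3 \cdot 18 \cdot 42 \cdot 23 = 54 \cdot 42 \cdot 23 = 2268 \cdot 23 = 52164$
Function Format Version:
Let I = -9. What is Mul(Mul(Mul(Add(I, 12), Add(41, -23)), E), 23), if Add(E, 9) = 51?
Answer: 52164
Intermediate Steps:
E = 42 (E = Add(-9, 51) = 42)
Mul(Mul(Mul(Add(I, 12), Add(41, -23)), E), 23) = Mul(Mul(Mul(Add(-9, 12), Add(41, -23)), 42), 23) = Mul(Mul(Mul(3, 18), 42), 23) = Mul(Mul(54, 42), 23) = Mul(2268, 23) = 52164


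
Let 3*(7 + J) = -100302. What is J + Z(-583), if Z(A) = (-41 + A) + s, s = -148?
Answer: -34213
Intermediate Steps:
J = -33441 (J = -7 + (1/3)*(-100302) = -7 - 33434 = -33441)
Z(A) = -189 + A (Z(A) = (-41 + A) - 148 = -189 + A)
J + Z(-583) = -33441 + (-189 - 583) = -33441 - 772 = -34213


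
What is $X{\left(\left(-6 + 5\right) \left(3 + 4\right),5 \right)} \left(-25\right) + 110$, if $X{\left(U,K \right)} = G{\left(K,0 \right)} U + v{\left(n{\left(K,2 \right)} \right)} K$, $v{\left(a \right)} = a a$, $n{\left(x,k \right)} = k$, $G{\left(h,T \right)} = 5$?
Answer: $485$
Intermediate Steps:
$v{\left(a \right)} = a^{2}$
$X{\left(U,K \right)} = 4 K + 5 U$ ($X{\left(U,K \right)} = 5 U + 2^{2} K = 5 U + 4 K = 4 K + 5 U$)
$X{\left(\left(-6 + 5\right) \left(3 + 4\right),5 \right)} \left(-25\right) + 110 = \left(4 \cdot 5 + 5 \left(-6 + 5\right) \left(3 + 4\right)\right) \left(-25\right) + 110 = \left(20 + 5 \left(\left(-1\right) 7\right)\right) \left(-25\right) + 110 = \left(20 + 5 \left(-7\right)\right) \left(-25\right) + 110 = \left(20 - 35\right) \left(-25\right) + 110 = \left(-15\right) \left(-25\right) + 110 = 375 + 110 = 485$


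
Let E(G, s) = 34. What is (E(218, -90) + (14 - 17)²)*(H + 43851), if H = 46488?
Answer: 3884577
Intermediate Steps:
(E(218, -90) + (14 - 17)²)*(H + 43851) = (34 + (14 - 17)²)*(46488 + 43851) = (34 + (-3)²)*90339 = (34 + 9)*90339 = 43*90339 = 3884577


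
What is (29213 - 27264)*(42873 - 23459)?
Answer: 37837886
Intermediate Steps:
(29213 - 27264)*(42873 - 23459) = 1949*19414 = 37837886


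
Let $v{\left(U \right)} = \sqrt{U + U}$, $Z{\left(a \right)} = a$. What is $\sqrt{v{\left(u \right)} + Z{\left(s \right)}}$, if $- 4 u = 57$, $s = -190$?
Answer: $\frac{\sqrt{-760 + 2 i \sqrt{114}}}{2} \approx 0.19363 + 13.785 i$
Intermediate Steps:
$u = - \frac{57}{4}$ ($u = \left(- \frac{1}{4}\right) 57 = - \frac{57}{4} \approx -14.25$)
$v{\left(U \right)} = \sqrt{2} \sqrt{U}$ ($v{\left(U \right)} = \sqrt{2 U} = \sqrt{2} \sqrt{U}$)
$\sqrt{v{\left(u \right)} + Z{\left(s \right)}} = \sqrt{\sqrt{2} \sqrt{- \frac{57}{4}} - 190} = \sqrt{\sqrt{2} \frac{i \sqrt{57}}{2} - 190} = \sqrt{\frac{i \sqrt{114}}{2} - 190} = \sqrt{-190 + \frac{i \sqrt{114}}{2}}$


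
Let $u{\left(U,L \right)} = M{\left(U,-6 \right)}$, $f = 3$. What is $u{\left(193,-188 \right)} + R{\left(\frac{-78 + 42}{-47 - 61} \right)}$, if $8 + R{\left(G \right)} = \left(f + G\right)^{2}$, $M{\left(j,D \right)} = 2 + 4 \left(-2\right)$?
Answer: $- \frac{26}{9} \approx -2.8889$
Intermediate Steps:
$M{\left(j,D \right)} = -6$ ($M{\left(j,D \right)} = 2 - 8 = -6$)
$u{\left(U,L \right)} = -6$
$R{\left(G \right)} = -8 + \left(3 + G\right)^{2}$
$u{\left(193,-188 \right)} + R{\left(\frac{-78 + 42}{-47 - 61} \right)} = -6 - \left(8 - \left(3 + \frac{-78 + 42}{-47 - 61}\right)^{2}\right) = -6 - \left(8 - \left(3 - \frac{36}{-108}\right)^{2}\right) = -6 - \left(8 - \left(3 - - \frac{1}{3}\right)^{2}\right) = -6 - \left(8 - \left(3 + \frac{1}{3}\right)^{2}\right) = -6 - \left(8 - \left(\frac{10}{3}\right)^{2}\right) = -6 + \left(-8 + \frac{100}{9}\right) = -6 + \frac{28}{9} = - \frac{26}{9}$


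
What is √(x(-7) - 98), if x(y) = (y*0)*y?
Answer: 7*I*√2 ≈ 9.8995*I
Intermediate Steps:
x(y) = 0 (x(y) = 0*y = 0)
√(x(-7) - 98) = √(0 - 98) = √(-98) = 7*I*√2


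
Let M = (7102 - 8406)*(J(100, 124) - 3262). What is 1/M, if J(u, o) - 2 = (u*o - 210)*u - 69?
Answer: -1/1585234984 ≈ -6.3082e-10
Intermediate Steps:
J(u, o) = -67 + u*(-210 + o*u) (J(u, o) = 2 + ((u*o - 210)*u - 69) = 2 + ((o*u - 210)*u - 69) = 2 + ((-210 + o*u)*u - 69) = 2 + (u*(-210 + o*u) - 69) = 2 + (-69 + u*(-210 + o*u)) = -67 + u*(-210 + o*u))
M = -1585234984 (M = (7102 - 8406)*((-67 - 210*100 + 124*100**2) - 3262) = -1304*((-67 - 21000 + 124*10000) - 3262) = -1304*((-67 - 21000 + 1240000) - 3262) = -1304*(1218933 - 3262) = -1304*1215671 = -1585234984)
1/M = 1/(-1585234984) = -1/1585234984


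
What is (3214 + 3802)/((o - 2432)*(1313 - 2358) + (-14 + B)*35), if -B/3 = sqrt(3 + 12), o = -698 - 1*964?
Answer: 6002524768/3659811868445 + 147336*sqrt(15)/3659811868445 ≈ 0.0016403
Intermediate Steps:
o = -1662 (o = -698 - 964 = -1662)
B = -3*sqrt(15) (B = -3*sqrt(3 + 12) = -3*sqrt(15) ≈ -11.619)
(3214 + 3802)/((o - 2432)*(1313 - 2358) + (-14 + B)*35) = (3214 + 3802)/((-1662 - 2432)*(1313 - 2358) + (-14 - 3*sqrt(15))*35) = 7016/(-4094*(-1045) + (-490 - 105*sqrt(15))) = 7016/(4278230 + (-490 - 105*sqrt(15))) = 7016/(4277740 - 105*sqrt(15))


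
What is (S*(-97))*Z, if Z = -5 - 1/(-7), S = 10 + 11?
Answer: 9894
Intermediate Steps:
S = 21
Z = -34/7 (Z = -5 - 1*(-⅐) = -5 + ⅐ = -34/7 ≈ -4.8571)
(S*(-97))*Z = (21*(-97))*(-34/7) = -2037*(-34/7) = 9894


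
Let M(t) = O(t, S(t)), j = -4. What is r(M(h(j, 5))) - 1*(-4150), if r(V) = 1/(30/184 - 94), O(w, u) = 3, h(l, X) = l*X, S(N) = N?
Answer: 35826858/8633 ≈ 4150.0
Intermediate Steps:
h(l, X) = X*l
M(t) = 3
r(V) = -92/8633 (r(V) = 1/(30*(1/184) - 94) = 1/(15/92 - 94) = 1/(-8633/92) = -92/8633)
r(M(h(j, 5))) - 1*(-4150) = -92/8633 - 1*(-4150) = -92/8633 + 4150 = 35826858/8633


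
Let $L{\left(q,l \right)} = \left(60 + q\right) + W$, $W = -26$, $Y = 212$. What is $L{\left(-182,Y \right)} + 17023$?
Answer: $16875$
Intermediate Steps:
$L{\left(q,l \right)} = 34 + q$ ($L{\left(q,l \right)} = \left(60 + q\right) - 26 = 34 + q$)
$L{\left(-182,Y \right)} + 17023 = \left(34 - 182\right) + 17023 = -148 + 17023 = 16875$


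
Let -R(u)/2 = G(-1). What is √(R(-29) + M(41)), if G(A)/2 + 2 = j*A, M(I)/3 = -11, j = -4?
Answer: I*√41 ≈ 6.4031*I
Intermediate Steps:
M(I) = -33 (M(I) = 3*(-11) = -33)
G(A) = -4 - 8*A (G(A) = -4 + 2*(-4*A) = -4 - 8*A)
R(u) = -8 (R(u) = -2*(-4 - 8*(-1)) = -2*(-4 + 8) = -2*4 = -8)
√(R(-29) + M(41)) = √(-8 - 33) = √(-41) = I*√41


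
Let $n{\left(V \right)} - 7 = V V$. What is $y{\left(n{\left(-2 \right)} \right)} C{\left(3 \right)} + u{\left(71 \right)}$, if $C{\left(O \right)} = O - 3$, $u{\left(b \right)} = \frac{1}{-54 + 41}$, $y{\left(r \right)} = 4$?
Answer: $- \frac{1}{13} \approx -0.076923$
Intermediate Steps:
$n{\left(V \right)} = 7 + V^{2}$ ($n{\left(V \right)} = 7 + V V = 7 + V^{2}$)
$u{\left(b \right)} = - \frac{1}{13}$ ($u{\left(b \right)} = \frac{1}{-13} = - \frac{1}{13}$)
$C{\left(O \right)} = -3 + O$
$y{\left(n{\left(-2 \right)} \right)} C{\left(3 \right)} + u{\left(71 \right)} = 4 \left(-3 + 3\right) - \frac{1}{13} = 4 \cdot 0 - \frac{1}{13} = 0 - \frac{1}{13} = - \frac{1}{13}$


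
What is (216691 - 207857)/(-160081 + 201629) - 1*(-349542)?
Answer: 7261389925/20774 ≈ 3.4954e+5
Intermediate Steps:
(216691 - 207857)/(-160081 + 201629) - 1*(-349542) = 8834/41548 + 349542 = 8834*(1/41548) + 349542 = 4417/20774 + 349542 = 7261389925/20774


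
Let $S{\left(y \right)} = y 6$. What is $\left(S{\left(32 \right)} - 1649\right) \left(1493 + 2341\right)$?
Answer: $-5586138$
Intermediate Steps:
$S{\left(y \right)} = 6 y$
$\left(S{\left(32 \right)} - 1649\right) \left(1493 + 2341\right) = \left(6 \cdot 32 - 1649\right) \left(1493 + 2341\right) = \left(192 - 1649\right) 3834 = \left(-1457\right) 3834 = -5586138$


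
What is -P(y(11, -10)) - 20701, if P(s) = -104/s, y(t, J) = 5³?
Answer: -2587521/125 ≈ -20700.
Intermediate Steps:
y(t, J) = 125
-P(y(11, -10)) - 20701 = -(-104)/125 - 20701 = -1*(-104/125) - 20701 = 104/125 - 20701 = -2587521/125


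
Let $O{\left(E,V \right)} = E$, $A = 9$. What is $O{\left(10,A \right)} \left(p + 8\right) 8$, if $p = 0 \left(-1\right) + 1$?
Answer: $720$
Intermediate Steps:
$p = 1$ ($p = 0 + 1 = 1$)
$O{\left(10,A \right)} \left(p + 8\right) 8 = 10 \left(1 + 8\right) 8 = 10 \cdot 9 \cdot 8 = 10 \cdot 72 = 720$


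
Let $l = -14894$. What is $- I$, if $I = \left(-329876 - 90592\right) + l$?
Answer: $435362$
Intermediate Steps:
$I = -435362$ ($I = \left(-329876 - 90592\right) - 14894 = -420468 - 14894 = -435362$)
$- I = \left(-1\right) \left(-435362\right) = 435362$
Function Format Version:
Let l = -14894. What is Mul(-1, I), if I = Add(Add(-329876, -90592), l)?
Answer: 435362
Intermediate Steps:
I = -435362 (I = Add(Add(-329876, -90592), -14894) = Add(-420468, -14894) = -435362)
Mul(-1, I) = Mul(-1, -435362) = 435362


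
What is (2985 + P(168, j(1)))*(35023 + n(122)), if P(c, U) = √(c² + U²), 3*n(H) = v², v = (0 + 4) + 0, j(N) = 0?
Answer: 110444335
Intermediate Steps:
v = 4 (v = 4 + 0 = 4)
n(H) = 16/3 (n(H) = (⅓)*4² = (⅓)*16 = 16/3)
P(c, U) = √(U² + c²)
(2985 + P(168, j(1)))*(35023 + n(122)) = (2985 + √(0² + 168²))*(35023 + 16/3) = (2985 + √(0 + 28224))*(105085/3) = (2985 + √28224)*(105085/3) = (2985 + 168)*(105085/3) = 3153*(105085/3) = 110444335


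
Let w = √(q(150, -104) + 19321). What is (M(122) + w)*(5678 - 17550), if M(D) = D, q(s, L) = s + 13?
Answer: -1448384 - 23744*√4871 ≈ -3.1055e+6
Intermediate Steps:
q(s, L) = 13 + s
w = 2*√4871 (w = √((13 + 150) + 19321) = √(163 + 19321) = √19484 = 2*√4871 ≈ 139.59)
(M(122) + w)*(5678 - 17550) = (122 + 2*√4871)*(5678 - 17550) = (122 + 2*√4871)*(-11872) = -1448384 - 23744*√4871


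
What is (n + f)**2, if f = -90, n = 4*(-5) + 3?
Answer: 11449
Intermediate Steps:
n = -17 (n = -20 + 3 = -17)
(n + f)**2 = (-17 - 90)**2 = (-107)**2 = 11449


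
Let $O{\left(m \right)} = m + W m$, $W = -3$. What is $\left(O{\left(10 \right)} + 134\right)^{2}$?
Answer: $12996$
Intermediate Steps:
$O{\left(m \right)} = - 2 m$ ($O{\left(m \right)} = m - 3 m = - 2 m$)
$\left(O{\left(10 \right)} + 134\right)^{2} = \left(\left(-2\right) 10 + 134\right)^{2} = \left(-20 + 134\right)^{2} = 114^{2} = 12996$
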